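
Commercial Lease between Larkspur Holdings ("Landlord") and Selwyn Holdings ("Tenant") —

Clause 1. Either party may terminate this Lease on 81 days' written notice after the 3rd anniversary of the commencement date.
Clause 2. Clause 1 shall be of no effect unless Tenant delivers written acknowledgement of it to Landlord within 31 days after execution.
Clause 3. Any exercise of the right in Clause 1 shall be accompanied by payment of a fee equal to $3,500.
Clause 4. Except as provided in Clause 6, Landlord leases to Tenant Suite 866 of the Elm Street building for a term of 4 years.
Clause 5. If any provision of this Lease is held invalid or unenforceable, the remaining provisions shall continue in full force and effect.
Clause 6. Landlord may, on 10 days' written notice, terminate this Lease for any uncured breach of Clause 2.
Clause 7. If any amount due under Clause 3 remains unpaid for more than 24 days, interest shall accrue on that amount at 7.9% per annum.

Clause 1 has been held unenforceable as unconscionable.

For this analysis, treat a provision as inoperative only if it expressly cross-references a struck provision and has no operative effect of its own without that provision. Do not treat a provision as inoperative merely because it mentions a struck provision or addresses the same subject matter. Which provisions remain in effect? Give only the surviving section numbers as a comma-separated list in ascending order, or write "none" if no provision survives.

4, 5

Clause 1 is struck. Clause 2 merely fixes the acknowledgement condition for Clause 1; with Clause 1 gone it has nothing to operate on and falls away. Clause 3 has no operative effect of its own apart from Clause 1 and is therefore inoperative. The only function of Clause 6 is the termination right for breach of Clause 2, so it cannot stand once Clause 2 is removed. Clause 7 does nothing except set the default interest on the exercise fee for Clause 1 by reference to Clause 3; with Clause 3 gone it has no independent effect and is inoperative. Clause 4 mentions Clause 6 but its own obligation stands independently of Clause 6, so Clause 4 is not affected. Clause 5 is a severability clause and preserves every provision that can still be given independent effect. The provisions still in force are Clause 4 and Clause 5.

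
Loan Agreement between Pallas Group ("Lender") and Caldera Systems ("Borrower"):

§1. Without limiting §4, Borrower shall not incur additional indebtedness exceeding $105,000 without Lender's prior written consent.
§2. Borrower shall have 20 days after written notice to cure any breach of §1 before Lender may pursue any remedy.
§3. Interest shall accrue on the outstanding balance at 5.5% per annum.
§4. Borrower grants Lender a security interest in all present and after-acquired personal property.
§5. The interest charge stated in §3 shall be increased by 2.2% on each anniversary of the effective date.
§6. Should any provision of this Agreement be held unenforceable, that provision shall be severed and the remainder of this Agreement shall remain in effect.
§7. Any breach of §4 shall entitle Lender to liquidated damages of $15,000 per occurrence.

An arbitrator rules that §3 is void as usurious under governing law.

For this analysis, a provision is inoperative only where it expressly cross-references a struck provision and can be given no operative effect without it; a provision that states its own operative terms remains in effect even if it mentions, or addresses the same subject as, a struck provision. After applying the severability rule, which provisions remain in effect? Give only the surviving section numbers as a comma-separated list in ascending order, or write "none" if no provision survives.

1, 2, 4, 6, 7

§3 is struck. §5 has no operative effect of its own apart from §3 and is therefore inoperative. Under the severability clause in §6, the remaining provisions continue in force. §1, §2, §4, §6, and §7 remain in effect.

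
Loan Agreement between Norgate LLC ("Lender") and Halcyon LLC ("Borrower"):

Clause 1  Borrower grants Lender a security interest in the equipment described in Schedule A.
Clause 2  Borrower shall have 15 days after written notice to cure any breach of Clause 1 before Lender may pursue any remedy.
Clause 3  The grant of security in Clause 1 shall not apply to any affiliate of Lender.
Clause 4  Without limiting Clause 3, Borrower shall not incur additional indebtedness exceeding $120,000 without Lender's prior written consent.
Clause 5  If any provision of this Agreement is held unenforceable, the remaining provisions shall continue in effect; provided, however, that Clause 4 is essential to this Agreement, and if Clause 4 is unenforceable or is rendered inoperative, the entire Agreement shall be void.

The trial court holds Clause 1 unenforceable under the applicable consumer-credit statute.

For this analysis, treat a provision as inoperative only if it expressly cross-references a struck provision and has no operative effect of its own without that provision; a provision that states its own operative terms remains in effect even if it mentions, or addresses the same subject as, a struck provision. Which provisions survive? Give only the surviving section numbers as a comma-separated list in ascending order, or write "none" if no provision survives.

Clause 1 is struck. Clause 2 operates only by reference to Clause 1, so it falls with Clause 1. The whole of Clause 3 is the carve-out from the grant of security, defined by reference to Clause 1, so Clause 3 cannot stand once Clause 1 is removed. Although Clause 4 refers to Clause 3, its operative terms do not depend on Clause 3, so it remains in effect. Clause 5 makes Clause 4 an essential term, but Clause 4 is unaffected, so the severability proviso in Clause 5 preserves the remaining provisions. Clause 4 and Clause 5 remain in effect.

4, 5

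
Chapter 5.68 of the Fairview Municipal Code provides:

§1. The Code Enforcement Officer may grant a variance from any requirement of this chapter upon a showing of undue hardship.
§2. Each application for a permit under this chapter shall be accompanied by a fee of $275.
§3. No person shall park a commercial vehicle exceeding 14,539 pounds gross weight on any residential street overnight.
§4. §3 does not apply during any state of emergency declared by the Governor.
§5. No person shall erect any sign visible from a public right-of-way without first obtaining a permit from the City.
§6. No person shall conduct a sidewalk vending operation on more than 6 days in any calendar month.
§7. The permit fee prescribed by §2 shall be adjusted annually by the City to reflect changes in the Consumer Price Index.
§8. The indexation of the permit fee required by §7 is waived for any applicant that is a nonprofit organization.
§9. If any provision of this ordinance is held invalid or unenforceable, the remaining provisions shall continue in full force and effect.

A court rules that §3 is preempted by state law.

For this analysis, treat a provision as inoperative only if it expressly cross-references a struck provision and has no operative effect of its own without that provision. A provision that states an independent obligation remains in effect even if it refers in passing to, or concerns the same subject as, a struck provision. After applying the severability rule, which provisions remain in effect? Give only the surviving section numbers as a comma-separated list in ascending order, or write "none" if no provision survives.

1, 2, 5, 6, 7, 8, 9

§3 is struck. §4 merely fixes the emergency suspension of §3; with §3 gone it has nothing to operate on and falls away. §9 is a severability clause and preserves every provision that can still be given independent effect. §1, §2, §5, §6, §7, §8, and §9 remain in effect.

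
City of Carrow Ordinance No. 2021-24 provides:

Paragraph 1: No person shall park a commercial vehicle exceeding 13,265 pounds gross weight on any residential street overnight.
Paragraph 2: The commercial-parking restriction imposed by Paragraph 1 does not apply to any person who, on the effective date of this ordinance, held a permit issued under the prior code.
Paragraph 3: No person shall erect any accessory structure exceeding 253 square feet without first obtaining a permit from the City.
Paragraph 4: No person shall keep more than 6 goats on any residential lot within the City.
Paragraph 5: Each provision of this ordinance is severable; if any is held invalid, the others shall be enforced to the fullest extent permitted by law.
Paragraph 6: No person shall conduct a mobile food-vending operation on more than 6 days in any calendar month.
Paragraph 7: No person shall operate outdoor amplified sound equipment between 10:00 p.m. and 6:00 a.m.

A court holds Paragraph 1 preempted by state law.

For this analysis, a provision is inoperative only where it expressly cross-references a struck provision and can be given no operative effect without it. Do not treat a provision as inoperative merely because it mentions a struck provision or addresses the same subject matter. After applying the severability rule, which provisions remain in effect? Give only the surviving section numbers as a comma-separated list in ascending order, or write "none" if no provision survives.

3, 4, 5, 6, 7

Paragraph 1 is struck. Paragraph 2 operates only by reference to Paragraph 1, so it falls with Paragraph 1. Paragraph 5 is a severability clause and preserves every provision that can still be given independent effect. That leaves Paragraph 3, Paragraph 4, Paragraph 5, Paragraph 6, and Paragraph 7 in effect.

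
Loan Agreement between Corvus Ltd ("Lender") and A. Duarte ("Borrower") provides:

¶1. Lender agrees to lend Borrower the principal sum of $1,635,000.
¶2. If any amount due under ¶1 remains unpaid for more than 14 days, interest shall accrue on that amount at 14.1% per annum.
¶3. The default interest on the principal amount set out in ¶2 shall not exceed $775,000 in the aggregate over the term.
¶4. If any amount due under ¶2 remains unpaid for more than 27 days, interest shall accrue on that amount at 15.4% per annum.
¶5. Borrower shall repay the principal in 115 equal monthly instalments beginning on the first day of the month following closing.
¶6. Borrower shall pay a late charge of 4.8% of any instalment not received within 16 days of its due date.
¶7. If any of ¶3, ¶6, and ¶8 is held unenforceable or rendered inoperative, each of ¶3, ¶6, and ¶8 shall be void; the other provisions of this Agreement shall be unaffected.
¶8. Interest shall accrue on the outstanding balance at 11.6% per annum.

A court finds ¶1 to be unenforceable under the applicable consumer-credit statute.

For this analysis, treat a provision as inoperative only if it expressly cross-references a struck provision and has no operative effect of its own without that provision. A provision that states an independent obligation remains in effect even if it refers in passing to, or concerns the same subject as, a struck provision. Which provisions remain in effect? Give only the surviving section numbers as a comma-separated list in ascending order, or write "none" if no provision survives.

5, 7

¶1 is struck. ¶2 operates only by reference to ¶1, so it falls with ¶1. ¶3 operates only by reference to ¶2, so it falls with ¶2. ¶4 does nothing except set the default interest on the default interest on the principal amount by reference to ¶2; with ¶2 gone it has no independent effect and is inoperative. ¶7 declares ¶3, ¶6, and ¶8 mutually dependent; since one of them has fallen, all of them are of no effect. That brings down ¶6 and ¶8 as well. The remainder continues in force under ¶7. The provisions still in force are ¶5 and ¶7.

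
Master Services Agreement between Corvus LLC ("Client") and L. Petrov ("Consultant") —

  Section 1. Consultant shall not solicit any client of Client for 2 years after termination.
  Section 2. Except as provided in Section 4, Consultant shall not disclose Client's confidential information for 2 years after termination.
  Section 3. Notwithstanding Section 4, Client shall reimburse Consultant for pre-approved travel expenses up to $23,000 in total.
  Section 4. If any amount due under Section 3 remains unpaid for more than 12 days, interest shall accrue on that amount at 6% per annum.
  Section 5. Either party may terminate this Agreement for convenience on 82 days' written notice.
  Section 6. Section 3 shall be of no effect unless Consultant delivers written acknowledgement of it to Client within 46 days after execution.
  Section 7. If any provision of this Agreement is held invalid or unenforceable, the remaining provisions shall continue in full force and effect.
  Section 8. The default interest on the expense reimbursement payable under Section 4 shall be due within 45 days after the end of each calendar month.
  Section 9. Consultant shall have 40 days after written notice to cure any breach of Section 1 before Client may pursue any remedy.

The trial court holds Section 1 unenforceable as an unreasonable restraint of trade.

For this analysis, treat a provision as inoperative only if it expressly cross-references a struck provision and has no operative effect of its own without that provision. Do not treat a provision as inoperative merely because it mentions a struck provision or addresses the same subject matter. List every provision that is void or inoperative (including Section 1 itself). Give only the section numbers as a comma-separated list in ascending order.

1, 9

Section 1 is struck. Section 9 operates only by reference to Section 1, so it falls with Section 1. Section 7 is a severability clause and preserves every provision that can still be given independent effect. That leaves Section 2, Section 3, Section 4, Section 5, Section 6, Section 7, and Section 8 in effect.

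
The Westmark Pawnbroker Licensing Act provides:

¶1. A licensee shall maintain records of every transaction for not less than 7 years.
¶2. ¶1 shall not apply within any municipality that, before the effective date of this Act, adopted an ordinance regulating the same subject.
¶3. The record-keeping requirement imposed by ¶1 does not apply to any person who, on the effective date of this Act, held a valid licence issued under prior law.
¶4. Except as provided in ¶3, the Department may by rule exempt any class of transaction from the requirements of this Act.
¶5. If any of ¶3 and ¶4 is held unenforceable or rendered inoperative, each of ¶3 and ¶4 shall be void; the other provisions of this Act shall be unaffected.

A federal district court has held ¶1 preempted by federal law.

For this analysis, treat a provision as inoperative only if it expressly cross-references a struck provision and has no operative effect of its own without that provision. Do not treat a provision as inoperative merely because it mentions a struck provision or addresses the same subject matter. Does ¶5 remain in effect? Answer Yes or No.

Yes

¶1 is struck. The only function of ¶2 is the local-preemption carve-out from ¶1, so it cannot stand once ¶1 is removed. ¶3 has no operative effect of its own apart from ¶1 and is therefore inoperative. ¶5 declares ¶3 and ¶4 mutually dependent; since one of them has fallen, all of them are of no effect. That brings down ¶4 as well. The remainder continues in force under ¶5. Only ¶5 remains in effect. ¶5 is among the surviving provisions, so the answer is yes.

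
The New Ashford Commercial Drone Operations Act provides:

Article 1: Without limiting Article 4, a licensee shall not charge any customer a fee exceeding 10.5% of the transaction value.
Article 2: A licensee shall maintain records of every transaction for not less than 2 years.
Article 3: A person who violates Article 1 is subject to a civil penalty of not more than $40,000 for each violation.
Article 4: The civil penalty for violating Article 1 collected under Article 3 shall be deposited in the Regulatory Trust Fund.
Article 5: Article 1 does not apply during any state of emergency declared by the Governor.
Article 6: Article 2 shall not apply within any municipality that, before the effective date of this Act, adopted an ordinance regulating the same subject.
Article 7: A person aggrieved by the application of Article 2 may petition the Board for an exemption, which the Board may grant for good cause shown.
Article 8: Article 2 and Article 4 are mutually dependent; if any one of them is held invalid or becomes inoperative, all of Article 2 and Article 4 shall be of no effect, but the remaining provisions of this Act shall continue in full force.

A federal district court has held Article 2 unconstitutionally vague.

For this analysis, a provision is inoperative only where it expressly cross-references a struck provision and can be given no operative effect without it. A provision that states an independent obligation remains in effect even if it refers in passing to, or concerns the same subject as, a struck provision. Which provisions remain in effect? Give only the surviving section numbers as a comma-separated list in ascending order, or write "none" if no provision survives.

1, 3, 5, 8

Article 2 is struck. Article 6 merely fixes the local-preemption carve-out from Article 2; with Article 2 gone it has nothing to operate on and falls away. Article 7 has no operative effect of its own apart from Article 2 and is therefore inoperative. Although Article 1 refers to Article 4, its operative terms do not depend on Article 4, so it remains in effect. Article 8 declares Article 2 and Article 4 mutually dependent; since one of them has fallen, all of them are of no effect. That brings down Article 4 as well. The remainder continues in force under Article 8. That leaves Article 1, Article 3, Article 5, and Article 8 in effect.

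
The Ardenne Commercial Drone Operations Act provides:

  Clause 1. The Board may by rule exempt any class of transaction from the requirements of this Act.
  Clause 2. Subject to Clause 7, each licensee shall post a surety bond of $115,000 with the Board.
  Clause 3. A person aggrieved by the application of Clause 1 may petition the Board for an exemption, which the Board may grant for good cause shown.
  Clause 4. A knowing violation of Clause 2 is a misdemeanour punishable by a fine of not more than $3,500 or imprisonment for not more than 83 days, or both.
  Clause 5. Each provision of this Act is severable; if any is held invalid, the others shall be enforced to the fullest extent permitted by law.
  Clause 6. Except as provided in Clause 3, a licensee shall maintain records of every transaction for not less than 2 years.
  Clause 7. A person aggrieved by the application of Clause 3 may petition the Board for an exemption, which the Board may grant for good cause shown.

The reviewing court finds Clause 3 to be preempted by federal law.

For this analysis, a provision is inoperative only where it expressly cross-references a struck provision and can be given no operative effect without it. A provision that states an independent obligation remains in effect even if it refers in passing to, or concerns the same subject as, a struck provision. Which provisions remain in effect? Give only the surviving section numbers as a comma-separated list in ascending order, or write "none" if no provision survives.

Clause 3 is struck. Clause 7 operates only by reference to Clause 3, so it falls with Clause 3. Clause 2 mentions Clause 7 but its own obligation stands independently of Clause 7, so Clause 2 is not affected. Although Clause 6 refers to Clause 3, its operative terms do not depend on Clause 3, so it remains in effect. Clause 5 is a severability clause and preserves every provision that can still be given independent effect. That leaves Clause 1, Clause 2, Clause 4, Clause 5, and Clause 6 in effect.

1, 2, 4, 5, 6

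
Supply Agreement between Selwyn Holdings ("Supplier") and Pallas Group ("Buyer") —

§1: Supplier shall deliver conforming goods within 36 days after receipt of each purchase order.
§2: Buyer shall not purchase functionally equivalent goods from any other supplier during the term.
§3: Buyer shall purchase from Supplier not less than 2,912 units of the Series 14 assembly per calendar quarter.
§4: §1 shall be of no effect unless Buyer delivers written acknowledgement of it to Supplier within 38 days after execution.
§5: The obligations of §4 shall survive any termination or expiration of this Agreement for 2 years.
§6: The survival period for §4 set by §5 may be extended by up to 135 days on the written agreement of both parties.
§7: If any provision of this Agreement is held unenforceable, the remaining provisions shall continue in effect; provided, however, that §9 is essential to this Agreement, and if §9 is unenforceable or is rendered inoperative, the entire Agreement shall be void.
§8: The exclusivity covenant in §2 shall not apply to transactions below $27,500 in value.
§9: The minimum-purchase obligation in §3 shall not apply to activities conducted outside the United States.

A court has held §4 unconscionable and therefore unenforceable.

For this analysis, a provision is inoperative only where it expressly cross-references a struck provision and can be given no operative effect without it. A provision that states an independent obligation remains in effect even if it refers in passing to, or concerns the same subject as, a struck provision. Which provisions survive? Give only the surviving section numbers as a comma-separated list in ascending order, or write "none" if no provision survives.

1, 2, 3, 7, 8, 9

§4 is struck. The only function of §5 is the survival period for §4, so it cannot stand once §4 is removed. §6 has no operative effect of its own apart from §5 and is therefore inoperative. §7 makes §9 an essential term, but §9 is unaffected, so the severability proviso in §7 preserves the remaining provisions. The provisions still in force are §1, §2, §3, §7, §8, and §9.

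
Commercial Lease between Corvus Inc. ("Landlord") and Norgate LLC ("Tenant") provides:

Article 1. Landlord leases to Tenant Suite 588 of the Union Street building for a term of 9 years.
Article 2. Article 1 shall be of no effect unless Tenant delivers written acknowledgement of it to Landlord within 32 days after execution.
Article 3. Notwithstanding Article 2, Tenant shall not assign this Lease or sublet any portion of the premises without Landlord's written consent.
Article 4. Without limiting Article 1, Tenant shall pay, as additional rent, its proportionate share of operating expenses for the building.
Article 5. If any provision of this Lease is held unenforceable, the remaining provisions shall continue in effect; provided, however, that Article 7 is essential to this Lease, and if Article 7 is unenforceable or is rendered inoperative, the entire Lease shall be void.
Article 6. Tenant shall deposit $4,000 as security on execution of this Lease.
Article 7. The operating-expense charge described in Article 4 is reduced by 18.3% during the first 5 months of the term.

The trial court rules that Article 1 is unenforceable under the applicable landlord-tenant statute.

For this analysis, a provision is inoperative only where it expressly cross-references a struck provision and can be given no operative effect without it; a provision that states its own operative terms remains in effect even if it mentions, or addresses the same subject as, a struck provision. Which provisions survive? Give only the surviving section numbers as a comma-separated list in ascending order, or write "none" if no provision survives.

Article 1 is struck. Article 2 operates only by reference to Article 1, so it falls with Article 1. Although Article 3 refers to Article 2, its operative terms do not depend on Article 2, so it remains in effect. Although Article 4 refers to Article 1, its operative terms do not depend on Article 1, so it remains in effect. Article 5 makes Article 7 an essential term, but Article 7 is unaffected, so the severability proviso in Article 5 preserves the remaining provisions. That leaves Article 3, Article 4, Article 5, Article 6, and Article 7 in effect.

3, 4, 5, 6, 7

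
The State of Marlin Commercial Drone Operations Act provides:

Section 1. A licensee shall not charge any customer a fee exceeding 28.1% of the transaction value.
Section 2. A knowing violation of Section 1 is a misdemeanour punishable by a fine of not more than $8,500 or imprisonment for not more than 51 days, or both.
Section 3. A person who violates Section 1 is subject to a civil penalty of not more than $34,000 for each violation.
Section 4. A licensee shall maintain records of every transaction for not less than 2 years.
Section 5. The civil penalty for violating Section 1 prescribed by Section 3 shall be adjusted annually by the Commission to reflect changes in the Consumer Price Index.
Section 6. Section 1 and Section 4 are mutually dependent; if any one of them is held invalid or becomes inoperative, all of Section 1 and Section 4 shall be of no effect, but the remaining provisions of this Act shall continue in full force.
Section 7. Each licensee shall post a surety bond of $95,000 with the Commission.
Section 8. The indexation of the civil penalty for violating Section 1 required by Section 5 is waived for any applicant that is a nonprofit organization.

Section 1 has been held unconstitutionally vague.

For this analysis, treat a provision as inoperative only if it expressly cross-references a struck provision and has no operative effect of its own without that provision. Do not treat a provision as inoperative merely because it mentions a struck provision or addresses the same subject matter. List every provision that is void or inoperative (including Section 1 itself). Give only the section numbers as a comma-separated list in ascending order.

Section 1 is struck. Section 2 operates only by reference to Section 1, so it falls with Section 1. Section 3 merely fixes the civil penalty for violating Section 1; with Section 1 gone it has nothing to operate on and falls away. Section 5 has no operative effect of its own apart from Section 3 and is therefore inoperative. Section 8 operates only by reference to Section 5, so it falls with Section 5. Section 6 declares Section 1 and Section 4 mutually dependent; since one of them has fallen, all of them are of no effect. That brings down Section 4 as well. The remainder continues in force under Section 6. That leaves Section 6 and Section 7 in effect.

1, 2, 3, 4, 5, 8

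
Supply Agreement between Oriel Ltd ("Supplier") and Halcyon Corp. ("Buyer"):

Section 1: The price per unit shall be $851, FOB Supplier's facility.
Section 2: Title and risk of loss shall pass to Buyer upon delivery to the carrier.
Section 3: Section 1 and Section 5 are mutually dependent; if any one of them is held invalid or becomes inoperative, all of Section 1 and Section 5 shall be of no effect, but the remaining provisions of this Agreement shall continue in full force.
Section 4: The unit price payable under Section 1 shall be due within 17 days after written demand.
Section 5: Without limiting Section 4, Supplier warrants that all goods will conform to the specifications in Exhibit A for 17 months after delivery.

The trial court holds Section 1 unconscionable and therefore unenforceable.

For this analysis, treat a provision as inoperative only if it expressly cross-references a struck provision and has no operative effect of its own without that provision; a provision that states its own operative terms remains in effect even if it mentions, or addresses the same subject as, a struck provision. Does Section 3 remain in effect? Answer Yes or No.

Yes

Section 1 is struck. Section 4 does nothing except set the payment deadline for the unit price by reference to Section 1; with Section 1 gone it has no independent effect and is inoperative. Section 3 declares Section 1 and Section 5 mutually dependent; since one of them has fallen, all of them are of no effect. That brings down Section 5 as well. The remainder continues in force under Section 3. The provisions still in force are Section 2 and Section 3. Section 3 is among the surviving provisions, so the answer is yes.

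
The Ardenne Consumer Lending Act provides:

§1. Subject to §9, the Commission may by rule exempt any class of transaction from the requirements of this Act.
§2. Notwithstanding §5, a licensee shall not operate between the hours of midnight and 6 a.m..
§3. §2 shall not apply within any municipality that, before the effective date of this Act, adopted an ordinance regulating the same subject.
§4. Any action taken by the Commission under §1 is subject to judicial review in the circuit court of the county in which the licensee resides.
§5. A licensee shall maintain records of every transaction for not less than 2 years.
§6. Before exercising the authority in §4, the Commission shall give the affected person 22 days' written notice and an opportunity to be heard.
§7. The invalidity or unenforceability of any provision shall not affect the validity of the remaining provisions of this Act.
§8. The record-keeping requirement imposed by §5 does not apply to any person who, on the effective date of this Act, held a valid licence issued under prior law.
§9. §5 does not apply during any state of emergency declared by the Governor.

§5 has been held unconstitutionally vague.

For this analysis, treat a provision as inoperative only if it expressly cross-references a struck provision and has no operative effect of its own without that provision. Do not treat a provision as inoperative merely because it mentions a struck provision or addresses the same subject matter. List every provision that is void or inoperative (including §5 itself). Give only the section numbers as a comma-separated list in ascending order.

5, 8, 9

§5 is struck. §8 operates only by reference to §5, so it falls with §5. §9 operates only by reference to §5, so it falls with §5. §2 mentions §5 but its own obligation stands independently of §5, so §2 is not affected. §1 mentions §9 but its own obligation stands independently of §9, so §1 is not affected. §7 is a severability clause and preserves every provision that can still be given independent effect. §1, §2, §3, §4, §6, and §7 remain in effect.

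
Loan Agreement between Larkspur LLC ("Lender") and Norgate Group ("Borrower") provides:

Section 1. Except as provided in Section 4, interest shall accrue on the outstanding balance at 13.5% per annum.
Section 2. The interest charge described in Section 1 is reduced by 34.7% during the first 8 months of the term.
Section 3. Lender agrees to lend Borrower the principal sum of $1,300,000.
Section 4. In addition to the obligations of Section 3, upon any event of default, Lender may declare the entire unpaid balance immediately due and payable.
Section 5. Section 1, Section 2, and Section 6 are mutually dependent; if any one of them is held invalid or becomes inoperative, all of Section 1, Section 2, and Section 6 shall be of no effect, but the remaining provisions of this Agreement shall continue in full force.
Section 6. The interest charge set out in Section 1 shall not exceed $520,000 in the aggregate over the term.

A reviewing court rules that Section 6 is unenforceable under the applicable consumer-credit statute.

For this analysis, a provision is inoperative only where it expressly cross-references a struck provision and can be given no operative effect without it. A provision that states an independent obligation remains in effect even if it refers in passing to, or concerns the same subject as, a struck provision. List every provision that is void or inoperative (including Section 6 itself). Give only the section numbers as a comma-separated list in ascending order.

1, 2, 6

Section 6 is struck. Nothing else in the Agreement is defined by reference to Section 6. Section 5 declares Section 1, Section 2, and Section 6 mutually dependent; since one of them has fallen, all of them are of no effect. That brings down Section 1 and Section 2 as well. The remainder continues in force under Section 5. The provisions still in force are Section 3, Section 4, and Section 5.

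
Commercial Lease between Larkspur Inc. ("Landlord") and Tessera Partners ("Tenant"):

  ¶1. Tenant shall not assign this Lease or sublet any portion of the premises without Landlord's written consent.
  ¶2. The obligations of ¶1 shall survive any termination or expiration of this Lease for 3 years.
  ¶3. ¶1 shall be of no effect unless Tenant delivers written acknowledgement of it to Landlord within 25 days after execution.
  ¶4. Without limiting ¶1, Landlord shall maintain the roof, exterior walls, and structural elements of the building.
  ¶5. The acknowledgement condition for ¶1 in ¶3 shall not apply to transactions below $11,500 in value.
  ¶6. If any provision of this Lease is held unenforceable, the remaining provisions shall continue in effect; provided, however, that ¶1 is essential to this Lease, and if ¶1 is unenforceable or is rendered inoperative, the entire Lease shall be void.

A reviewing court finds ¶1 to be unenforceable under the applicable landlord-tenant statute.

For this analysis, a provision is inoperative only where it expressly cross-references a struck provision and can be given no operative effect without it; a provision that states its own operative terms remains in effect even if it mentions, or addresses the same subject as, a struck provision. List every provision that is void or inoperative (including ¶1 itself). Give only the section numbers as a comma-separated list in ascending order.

¶1 is struck. ¶2 operates only by reference to ¶1, so it falls with ¶1. ¶3 has no operative effect of its own apart from ¶1 and is therefore inoperative. ¶5 has no operative effect of its own apart from ¶3 and is therefore inoperative. ¶6 makes ¶1 an essential term, and ¶1 is the provision held invalid; under ¶6, the entire Lease is therefore void. No provision of the Lease survives.

1, 2, 3, 4, 5, 6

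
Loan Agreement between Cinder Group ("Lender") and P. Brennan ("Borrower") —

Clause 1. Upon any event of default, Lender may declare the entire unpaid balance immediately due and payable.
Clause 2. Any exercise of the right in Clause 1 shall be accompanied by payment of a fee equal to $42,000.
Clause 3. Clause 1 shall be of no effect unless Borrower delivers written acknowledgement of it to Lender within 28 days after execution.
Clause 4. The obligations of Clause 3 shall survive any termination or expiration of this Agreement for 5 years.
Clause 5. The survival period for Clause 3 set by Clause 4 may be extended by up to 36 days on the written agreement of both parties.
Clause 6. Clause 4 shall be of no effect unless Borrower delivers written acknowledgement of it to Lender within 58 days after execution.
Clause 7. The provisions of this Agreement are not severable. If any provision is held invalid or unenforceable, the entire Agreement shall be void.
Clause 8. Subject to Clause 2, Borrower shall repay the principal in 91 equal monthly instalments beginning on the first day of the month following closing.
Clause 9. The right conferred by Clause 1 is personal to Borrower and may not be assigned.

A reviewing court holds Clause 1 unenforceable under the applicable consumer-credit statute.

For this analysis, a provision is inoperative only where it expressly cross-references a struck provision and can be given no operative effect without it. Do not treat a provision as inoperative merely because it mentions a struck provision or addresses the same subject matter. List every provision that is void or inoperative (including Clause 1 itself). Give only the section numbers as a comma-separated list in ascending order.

1, 2, 3, 4, 5, 6, 7, 8, 9

Clause 1 is struck. Clause 2 merely fixes the exercise fee for Clause 1; with Clause 1 gone it has nothing to operate on and falls away. Clause 3 operates only by reference to Clause 1, so it falls with Clause 1. Clause 9 merely fixes the non-assignment of Clause 1; with Clause 1 gone it has nothing to operate on and falls away. Clause 4 operates only by reference to Clause 3, so it falls with Clause 3. Clause 5 operates only by reference to Clause 4, so it falls with Clause 4. The only function of Clause 6 is the acknowledgement condition for Clause 4, so it cannot stand once Clause 4 is removed. Clause 7 provides that the Agreement is not severable, so the invalidity of any one provision voids the entire Agreement. No provision of the Agreement survives.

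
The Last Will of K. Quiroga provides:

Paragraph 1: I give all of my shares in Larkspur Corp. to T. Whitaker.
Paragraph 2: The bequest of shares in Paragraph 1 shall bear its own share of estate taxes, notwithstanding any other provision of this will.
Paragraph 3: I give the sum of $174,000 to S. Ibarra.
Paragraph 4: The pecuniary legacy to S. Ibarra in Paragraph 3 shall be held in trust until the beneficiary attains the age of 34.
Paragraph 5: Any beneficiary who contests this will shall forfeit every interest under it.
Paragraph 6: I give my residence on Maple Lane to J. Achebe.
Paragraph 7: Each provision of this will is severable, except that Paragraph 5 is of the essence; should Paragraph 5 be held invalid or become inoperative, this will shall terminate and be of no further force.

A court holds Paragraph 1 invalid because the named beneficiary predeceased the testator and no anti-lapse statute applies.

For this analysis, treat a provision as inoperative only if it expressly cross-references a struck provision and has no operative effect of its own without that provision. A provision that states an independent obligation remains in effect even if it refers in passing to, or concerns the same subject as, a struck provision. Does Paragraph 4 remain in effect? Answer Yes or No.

Paragraph 1 is struck. Paragraph 2 merely fixes the tax charge on Paragraph 1; with Paragraph 1 gone it has nothing to operate on and falls away. Paragraph 7 makes Paragraph 5 an essential term, but Paragraph 5 is unaffected, so the severability proviso in Paragraph 7 preserves the remaining provisions. The provisions still in force are Paragraph 3, Paragraph 4, Paragraph 5, Paragraph 6, and Paragraph 7. Paragraph 4 is among the surviving provisions, so the answer is yes.

Yes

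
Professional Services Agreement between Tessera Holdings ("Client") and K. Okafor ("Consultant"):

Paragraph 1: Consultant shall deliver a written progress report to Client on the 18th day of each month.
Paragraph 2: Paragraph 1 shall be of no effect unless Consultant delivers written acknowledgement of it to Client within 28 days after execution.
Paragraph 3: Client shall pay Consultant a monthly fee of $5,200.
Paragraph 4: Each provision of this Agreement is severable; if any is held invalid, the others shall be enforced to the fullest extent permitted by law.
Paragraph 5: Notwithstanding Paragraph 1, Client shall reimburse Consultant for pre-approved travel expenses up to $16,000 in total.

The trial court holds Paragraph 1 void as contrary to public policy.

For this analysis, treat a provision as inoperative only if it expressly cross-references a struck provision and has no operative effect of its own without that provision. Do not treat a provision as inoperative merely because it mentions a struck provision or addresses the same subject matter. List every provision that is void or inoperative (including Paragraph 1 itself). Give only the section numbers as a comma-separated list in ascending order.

1, 2

Paragraph 1 is struck. Paragraph 2 has no operative effect of its own apart from Paragraph 1 and is therefore inoperative. Although Paragraph 5 refers to Paragraph 1, its operative terms do not depend on Paragraph 1, so it remains in effect. Under the severability clause in Paragraph 4, the remaining provisions continue in force. The provisions still in force are Paragraph 3, Paragraph 4, and Paragraph 5.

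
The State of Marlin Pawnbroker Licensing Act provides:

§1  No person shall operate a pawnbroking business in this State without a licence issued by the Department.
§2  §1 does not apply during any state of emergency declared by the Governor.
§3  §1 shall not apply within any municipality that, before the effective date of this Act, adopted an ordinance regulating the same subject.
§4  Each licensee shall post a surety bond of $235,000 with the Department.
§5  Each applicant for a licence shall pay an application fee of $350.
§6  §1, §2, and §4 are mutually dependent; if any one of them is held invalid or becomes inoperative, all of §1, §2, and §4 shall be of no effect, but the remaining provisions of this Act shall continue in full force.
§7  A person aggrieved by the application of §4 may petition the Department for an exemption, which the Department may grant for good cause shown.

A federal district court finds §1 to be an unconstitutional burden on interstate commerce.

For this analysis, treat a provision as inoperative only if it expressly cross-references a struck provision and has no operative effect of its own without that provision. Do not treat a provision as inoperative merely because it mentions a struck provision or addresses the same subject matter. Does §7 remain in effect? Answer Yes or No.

No

§1 is struck. The only function of §2 is the emergency suspension of §1, so it cannot stand once §1 is removed. §3 operates only by reference to §1, so it falls with §1. §6 declares §1, §2, and §4 mutually dependent; since one of them has fallen, all of them are of no effect. That brings down §4 as well. §7 in turn depends solely on a provision now struck and likewise falls. The remainder continues in force under §6. That leaves §5 and §6 in effect. §7 is among the inoperative provisions, so the answer is no.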